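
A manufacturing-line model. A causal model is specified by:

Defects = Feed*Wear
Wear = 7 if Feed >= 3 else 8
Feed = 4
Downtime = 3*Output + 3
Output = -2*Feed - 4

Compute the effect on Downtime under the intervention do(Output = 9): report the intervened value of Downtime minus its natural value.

63

Intervening sets Output = 9 and removes its equation (Output = -2*Feed - 4).
Downtime = 3*Output + 3  [with Output=9]  = 30
Without intervention: Output = -2*Feed - 4  [with Feed=4]  = -12; Downtime = 3*Output + 3  [with Output=-12]  = -33.
Change = 30 − (-33) = 63.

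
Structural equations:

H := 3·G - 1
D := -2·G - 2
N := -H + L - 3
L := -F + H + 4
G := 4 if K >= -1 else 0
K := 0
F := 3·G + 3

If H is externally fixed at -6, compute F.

The intervention breaks the incoming arrows to H: H := 3·G - 1 no longer applies, and H = -6.
F is not downstream of the intervention, so its value is determined by the original equations.
G = 4 if K >= -1 else 0  [with K=0]  = 4
F = 3·G + 3  [with G=4]  = 15

15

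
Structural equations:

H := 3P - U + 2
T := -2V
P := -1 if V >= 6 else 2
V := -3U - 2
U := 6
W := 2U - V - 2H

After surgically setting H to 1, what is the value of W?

30

Under do(H=1), the mechanism H := 3P - U + 2 is discarded; H is fixed at 1.
V = -3U - 2  [with U=6]  = -20
W = 2U - V - 2H  [with U=6, V=-20, H=1]  = 30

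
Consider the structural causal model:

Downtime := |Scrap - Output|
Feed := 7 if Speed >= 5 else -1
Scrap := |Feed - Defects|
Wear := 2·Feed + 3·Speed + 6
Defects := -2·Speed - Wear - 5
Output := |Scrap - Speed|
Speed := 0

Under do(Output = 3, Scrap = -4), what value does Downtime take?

7

Setting Output = 3, Scrap = -4 by intervention discards those variables' equations.
Downtime = |Scrap - Output|  [with Scrap=-4, Output=3]  = 7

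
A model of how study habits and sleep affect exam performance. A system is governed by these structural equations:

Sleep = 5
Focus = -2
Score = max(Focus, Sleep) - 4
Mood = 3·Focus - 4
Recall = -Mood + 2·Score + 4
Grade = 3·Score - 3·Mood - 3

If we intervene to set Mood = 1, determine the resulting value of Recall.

Intervening sets Mood = 1 and removes its equation (Mood = 3·Focus - 4).
Score = max(Focus, Sleep) - 4  [with Focus=-2, Sleep=5]  = 1
Recall = -Mood + 2·Score + 4  [with Mood=1, Score=1]  = 5

5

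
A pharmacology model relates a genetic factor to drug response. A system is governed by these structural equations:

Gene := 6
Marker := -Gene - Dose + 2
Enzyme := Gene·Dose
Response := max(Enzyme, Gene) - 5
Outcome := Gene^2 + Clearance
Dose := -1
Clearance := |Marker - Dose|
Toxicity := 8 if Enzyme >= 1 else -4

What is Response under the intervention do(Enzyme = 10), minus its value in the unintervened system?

do(Enzyme=10) replaces the equation Enzyme := Gene·Dose with the constant Enzyme = 10.
Response = max(Enzyme, Gene) - 5  [with Enzyme=10, Gene=6]  = 5
Without intervention: Enzyme = Gene·Dose  [with Gene=6, Dose=-1]  = -6; Response = max(Enzyme, Gene) - 5  [with Enzyme=-6, Gene=6]  = 1.
Change = 5 − 1 = 4.

4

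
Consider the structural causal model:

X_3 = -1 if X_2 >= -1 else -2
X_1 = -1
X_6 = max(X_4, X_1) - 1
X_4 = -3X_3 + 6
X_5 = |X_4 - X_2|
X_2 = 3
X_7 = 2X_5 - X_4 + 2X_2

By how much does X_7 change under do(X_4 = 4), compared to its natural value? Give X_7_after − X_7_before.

The intervention breaks the incoming arrows to X_4: X_4 = -3X_3 + 6 no longer applies, and X_4 = 4.
X_5 = |X_4 - X_2|  [with X_4=4, X_2=3]  = 1
X_7 = 2X_5 - X_4 + 2X_2  [with X_5=1, X_4=4, X_2=3]  = 4
Without intervention: X_3 = -1 if X_2 >= -1 else -2  [with X_2=3]  = -1; X_4 = -3X_3 + 6  [with X_3=-1]  = 9; X_5 = |X_4 - X_2|  [with X_4=9, X_2=3]  = 6; X_7 = 2X_5 - X_4 + 2X_2  [with X_5=6, X_4=9, X_2=3]  = 9.
Change = 4 − 9 = -5.

-5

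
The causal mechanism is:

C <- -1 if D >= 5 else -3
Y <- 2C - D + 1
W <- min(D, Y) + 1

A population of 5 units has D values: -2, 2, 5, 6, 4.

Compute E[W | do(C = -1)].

-3.6

Every unit gets C=-1 under the intervention. W values become -1, -2, -5, -6, -4; E[W|do(C=-1)] = -3.6.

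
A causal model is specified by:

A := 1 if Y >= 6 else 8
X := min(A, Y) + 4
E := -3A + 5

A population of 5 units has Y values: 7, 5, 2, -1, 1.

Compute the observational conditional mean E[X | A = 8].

5.75

Conditioning on A=8 selects the 4 unit(s) with Y ∈ {5, 2, -1, 1}. Their X values: 9, 6, 3, 5. Mean = 5.75.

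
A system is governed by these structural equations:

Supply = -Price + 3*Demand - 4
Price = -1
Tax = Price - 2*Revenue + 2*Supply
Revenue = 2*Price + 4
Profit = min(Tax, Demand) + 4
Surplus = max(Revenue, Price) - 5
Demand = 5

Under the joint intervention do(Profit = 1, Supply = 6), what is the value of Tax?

7

Under do(Profit = 1, Supply = 6), each intervened variable's structural equation is replaced by its fixed value.
Revenue = 2*Price + 4  [with Price=-1]  = 2
Tax = Price - 2*Revenue + 2*Supply  [with Price=-1, Revenue=2, Supply=6]  = 7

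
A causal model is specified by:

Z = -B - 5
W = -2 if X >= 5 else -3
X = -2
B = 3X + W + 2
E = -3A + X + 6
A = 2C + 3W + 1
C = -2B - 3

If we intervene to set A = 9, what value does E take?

-23

The intervention breaks the incoming arrows to A: A = 2C + 3W + 1 no longer applies, and A = 9.
E = -3A + X + 6  [with A=9, X=-2]  = -23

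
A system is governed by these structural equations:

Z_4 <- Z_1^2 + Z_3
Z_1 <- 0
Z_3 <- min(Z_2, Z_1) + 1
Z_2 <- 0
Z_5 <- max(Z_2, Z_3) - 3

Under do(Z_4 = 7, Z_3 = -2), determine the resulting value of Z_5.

-3

The joint intervention fixes Z_4 = 7, Z_3 = -2, removing each variable's own equation.
Z_5 = max(Z_2, Z_3) - 3  [with Z_2=0, Z_3=-2]  = -3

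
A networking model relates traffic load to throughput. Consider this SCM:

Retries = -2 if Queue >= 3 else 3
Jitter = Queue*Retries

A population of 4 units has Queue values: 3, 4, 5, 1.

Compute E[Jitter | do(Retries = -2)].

-6.5

Under do(Retries=-2), Retries's equation is replaced by Retries=-2 for every unit. Per-unit Jitter: -6, -8, -10, -2. Mean = -6.5.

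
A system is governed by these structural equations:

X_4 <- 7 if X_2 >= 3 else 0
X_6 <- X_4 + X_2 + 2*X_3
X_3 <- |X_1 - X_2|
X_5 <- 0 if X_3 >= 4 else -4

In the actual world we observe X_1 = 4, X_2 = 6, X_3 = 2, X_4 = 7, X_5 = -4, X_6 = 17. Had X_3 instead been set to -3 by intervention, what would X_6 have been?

7

The intervention breaks the incoming arrows to X_3: X_3 <- |X_1 - X_2| no longer applies, and X_3 = -3.
X_4 = 7 if X_2 >= 3 else 0  [with X_2=6]  = 7
X_6 = X_4 + X_2 + 2*X_3  [with X_4=7, X_2=6, X_3=-3]  = 7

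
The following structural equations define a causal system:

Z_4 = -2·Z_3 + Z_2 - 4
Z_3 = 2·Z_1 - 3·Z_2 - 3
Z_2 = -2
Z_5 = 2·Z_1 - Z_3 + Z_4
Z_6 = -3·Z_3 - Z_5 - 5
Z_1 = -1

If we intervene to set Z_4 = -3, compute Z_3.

1

Under do(Z_4=-3), the mechanism Z_4 = -2·Z_3 + Z_2 - 4 is discarded; Z_4 is fixed at -3.
Since Z_3 is not a descendant of the intervened variable, it is unaffected.
Z_3 = 2·Z_1 - 3·Z_2 - 3  [with Z_1=-1, Z_2=-2]  = 1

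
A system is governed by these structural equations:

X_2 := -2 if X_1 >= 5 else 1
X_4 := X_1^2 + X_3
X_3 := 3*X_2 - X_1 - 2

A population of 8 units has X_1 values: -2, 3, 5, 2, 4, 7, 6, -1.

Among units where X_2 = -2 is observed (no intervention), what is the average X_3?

-14

Observing X_2=-2 restricts to units where X_2's equation naturally yields -2: X_1 ∈ {5, 7, 6}. In that subpopulation X_3 = -13, -15, -14, mean -14.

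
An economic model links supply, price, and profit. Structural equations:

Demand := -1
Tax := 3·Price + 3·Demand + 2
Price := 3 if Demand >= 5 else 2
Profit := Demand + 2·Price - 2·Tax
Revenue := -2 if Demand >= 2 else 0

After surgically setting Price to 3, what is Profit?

do(Price=3) replaces the equation Price := 3 if Demand >= 5 else 2 with the constant Price = 3.
Tax = 3·Price + 3·Demand + 2  [with Price=3, Demand=-1]  = 8
Profit = Demand + 2·Price - 2·Tax  [with Demand=-1, Price=3, Tax=8]  = -11

-11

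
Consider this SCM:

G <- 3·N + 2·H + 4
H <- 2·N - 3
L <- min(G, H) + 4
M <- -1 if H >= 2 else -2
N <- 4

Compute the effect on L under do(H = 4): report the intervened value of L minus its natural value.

-1

do(H=4) replaces the equation H <- 2·N - 3 with the constant H = 4.
G = 3·N + 2·H + 4  [with N=4, H=4]  = 24
L = min(G, H) + 4  [with G=24, H=4]  = 8
Without intervention: H = 2·N - 3  [with N=4]  = 5; G = 3·N + 2·H + 4  [with N=4, H=5]  = 26; L = min(G, H) + 4  [with G=26, H=5]  = 9.
Change = 8 − 9 = -1.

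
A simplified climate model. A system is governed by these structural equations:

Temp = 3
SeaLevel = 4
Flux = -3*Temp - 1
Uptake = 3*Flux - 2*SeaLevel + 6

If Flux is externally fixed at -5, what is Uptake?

The intervention breaks the incoming arrows to Flux: Flux = -3*Temp - 1 no longer applies, and Flux = -5.
Uptake = 3*Flux - 2*SeaLevel + 6  [with Flux=-5, SeaLevel=4]  = -17

-17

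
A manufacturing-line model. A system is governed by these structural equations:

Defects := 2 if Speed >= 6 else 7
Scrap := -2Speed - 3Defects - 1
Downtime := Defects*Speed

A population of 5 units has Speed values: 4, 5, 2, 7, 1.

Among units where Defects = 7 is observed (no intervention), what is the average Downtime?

21

Conditioning on Defects=7 selects the 4 unit(s) with Speed ∈ {4, 5, 2, 1}. Their Downtime values: 28, 35, 14, 7. Mean = 21.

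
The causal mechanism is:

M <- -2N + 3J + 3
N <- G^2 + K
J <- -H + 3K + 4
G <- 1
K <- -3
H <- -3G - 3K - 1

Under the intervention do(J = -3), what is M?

-2

The intervention breaks the incoming arrows to J: J <- -H + 3K + 4 no longer applies, and J = -3.
N = G^2 + K  [with G=1, K=-3]  = -2
M = -2N + 3J + 3  [with N=-2, J=-3]  = -2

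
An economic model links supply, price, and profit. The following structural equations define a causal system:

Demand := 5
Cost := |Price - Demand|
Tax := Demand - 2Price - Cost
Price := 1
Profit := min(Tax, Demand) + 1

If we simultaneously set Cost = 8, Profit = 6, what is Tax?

The joint intervention fixes Cost = 8, Profit = 6, removing each variable's own equation.
Tax = Demand - 2Price - Cost  [with Demand=5, Price=1, Cost=8]  = -5

-5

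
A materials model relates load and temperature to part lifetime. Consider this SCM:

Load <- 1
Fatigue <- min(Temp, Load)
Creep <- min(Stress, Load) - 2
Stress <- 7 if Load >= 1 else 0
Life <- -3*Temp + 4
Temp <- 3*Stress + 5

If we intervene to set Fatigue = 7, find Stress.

7

Under do(Fatigue=7), the mechanism Fatigue <- min(Temp, Load) is discarded; Fatigue is fixed at 7.
No directed path runs from Fatigue to Stress, so Stress keeps its natural value.
Stress = 7 if Load >= 1 else 0  [with Load=1]  = 7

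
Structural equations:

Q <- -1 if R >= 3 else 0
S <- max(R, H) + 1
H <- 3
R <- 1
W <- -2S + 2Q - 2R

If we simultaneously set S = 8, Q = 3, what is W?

Setting S = 8, Q = 3 by intervention discards those variables' equations.
W = -2S + 2Q - 2R  [with S=8, Q=3, R=1]  = -12

-12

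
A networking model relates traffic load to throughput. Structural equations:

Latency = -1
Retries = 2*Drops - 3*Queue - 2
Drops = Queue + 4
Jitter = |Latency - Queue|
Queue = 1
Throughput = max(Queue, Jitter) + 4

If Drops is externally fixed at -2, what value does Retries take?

The intervention breaks the incoming arrows to Drops: Drops = Queue + 4 no longer applies, and Drops = -2.
Retries = 2*Drops - 3*Queue - 2  [with Drops=-2, Queue=1]  = -9

-9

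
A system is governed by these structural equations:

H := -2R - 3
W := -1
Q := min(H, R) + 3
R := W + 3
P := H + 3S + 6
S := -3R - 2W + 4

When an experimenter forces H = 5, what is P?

The intervention breaks the incoming arrows to H: H := -2R - 3 no longer applies, and H = 5.
R = W + 3  [with W=-1]  = 2
S = -3R - 2W + 4  [with R=2, W=-1]  = 0
P = H + 3S + 6  [with H=5, S=0]  = 11

11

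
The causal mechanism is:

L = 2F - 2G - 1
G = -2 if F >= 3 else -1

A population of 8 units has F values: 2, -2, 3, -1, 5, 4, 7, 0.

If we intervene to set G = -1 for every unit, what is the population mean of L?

The intervention sets G=-1 in all 8 units regardless of F. Recomputing L per unit gives 5, -3, 7, -1, 11, 9, 15, 1; average 5.5.

5.5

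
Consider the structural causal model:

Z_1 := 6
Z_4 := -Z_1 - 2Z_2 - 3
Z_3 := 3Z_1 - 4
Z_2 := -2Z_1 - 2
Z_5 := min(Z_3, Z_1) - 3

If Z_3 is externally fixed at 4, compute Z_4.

19

The intervention breaks the incoming arrows to Z_3: Z_3 := 3Z_1 - 4 no longer applies, and Z_3 = 4.
Z_4 is not downstream of the intervention, so its value is determined by the original equations.
Z_2 = -2Z_1 - 2  [with Z_1=6]  = -14
Z_4 = -Z_1 - 2Z_2 - 3  [with Z_1=6, Z_2=-14]  = 19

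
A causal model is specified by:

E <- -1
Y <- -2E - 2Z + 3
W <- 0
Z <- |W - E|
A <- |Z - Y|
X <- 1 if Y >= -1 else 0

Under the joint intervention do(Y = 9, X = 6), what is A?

8

Setting Y = 9, X = 6 by intervention discards those variables' equations.
Z = |W - E|  [with W=0, E=-1]  = 1
A = |Z - Y|  [with Z=1, Y=9]  = 8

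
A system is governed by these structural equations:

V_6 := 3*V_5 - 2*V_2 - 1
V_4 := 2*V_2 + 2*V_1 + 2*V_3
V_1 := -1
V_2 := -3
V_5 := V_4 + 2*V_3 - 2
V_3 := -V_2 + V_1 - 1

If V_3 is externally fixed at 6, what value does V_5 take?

14

do(V_3=6) replaces the equation V_3 := -V_2 + V_1 - 1 with the constant V_3 = 6.
V_4 = 2*V_2 + 2*V_1 + 2*V_3  [with V_2=-3, V_1=-1, V_3=6]  = 4
V_5 = V_4 + 2*V_3 - 2  [with V_4=4, V_3=6]  = 14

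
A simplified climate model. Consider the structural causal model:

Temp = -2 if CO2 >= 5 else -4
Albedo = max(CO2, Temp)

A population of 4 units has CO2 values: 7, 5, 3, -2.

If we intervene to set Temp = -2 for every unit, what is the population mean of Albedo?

Every unit gets Temp=-2 under the intervention. Albedo values become 7, 5, 3, -2; E[Albedo|do(Temp=-2)] = 3.25.

3.25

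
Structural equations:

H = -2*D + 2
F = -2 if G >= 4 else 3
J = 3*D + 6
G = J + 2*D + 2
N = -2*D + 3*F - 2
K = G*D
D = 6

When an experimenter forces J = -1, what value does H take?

-10

Under do(J=-1), the mechanism J = 3*D + 6 is discarded; J is fixed at -1.
No directed path runs from J to H, so H keeps its natural value.
H = -2*D + 2  [with D=6]  = -10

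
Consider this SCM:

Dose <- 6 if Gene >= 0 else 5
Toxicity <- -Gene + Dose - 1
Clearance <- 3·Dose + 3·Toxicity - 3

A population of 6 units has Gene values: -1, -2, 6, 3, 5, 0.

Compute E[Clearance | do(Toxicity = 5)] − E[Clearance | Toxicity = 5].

do(Toxicity=5) breaks Toxicity's dependence on Gene. With Toxicity=5 fixed, Clearance across the units is 27, 27, 30, 30, 30, 30, mean 29.
E[Clearance|Toxicity=5] averages over only the 2 units with Toxicity=5 (Gene = -1, 0): Clearance = 27, 30, mean 28.5.
Difference = 29 − 28.5 = 0.5.

0.5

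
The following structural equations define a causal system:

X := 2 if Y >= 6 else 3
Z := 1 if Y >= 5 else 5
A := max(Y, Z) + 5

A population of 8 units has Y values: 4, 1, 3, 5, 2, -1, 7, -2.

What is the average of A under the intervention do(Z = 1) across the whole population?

do(Z=1) breaks Z's dependence on Y. With Z=1 fixed, A across the units is 9, 6, 8, 10, 7, 6, 12, 6, mean 8.

8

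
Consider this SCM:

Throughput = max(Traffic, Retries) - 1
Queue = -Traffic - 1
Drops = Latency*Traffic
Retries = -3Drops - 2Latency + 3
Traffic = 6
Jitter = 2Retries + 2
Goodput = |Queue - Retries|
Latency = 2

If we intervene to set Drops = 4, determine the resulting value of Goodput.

6

do(Drops=4) replaces the equation Drops = Latency*Traffic with the constant Drops = 4.
Queue = -Traffic - 1  [with Traffic=6]  = -7
Retries = -3Drops - 2Latency + 3  [with Drops=4, Latency=2]  = -13
Goodput = |Queue - Retries|  [with Queue=-7, Retries=-13]  = 6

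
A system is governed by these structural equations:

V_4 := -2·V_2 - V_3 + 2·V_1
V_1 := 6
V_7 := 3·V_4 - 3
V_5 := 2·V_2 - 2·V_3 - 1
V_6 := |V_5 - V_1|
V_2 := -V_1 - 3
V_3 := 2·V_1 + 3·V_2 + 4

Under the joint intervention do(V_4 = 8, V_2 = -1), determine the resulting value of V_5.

The joint intervention fixes V_4 = 8, V_2 = -1, removing each variable's own equation.
V_3 = 2·V_1 + 3·V_2 + 4  [with V_1=6, V_2=-1]  = 13
V_5 = 2·V_2 - 2·V_3 - 1  [with V_2=-1, V_3=13]  = -29

-29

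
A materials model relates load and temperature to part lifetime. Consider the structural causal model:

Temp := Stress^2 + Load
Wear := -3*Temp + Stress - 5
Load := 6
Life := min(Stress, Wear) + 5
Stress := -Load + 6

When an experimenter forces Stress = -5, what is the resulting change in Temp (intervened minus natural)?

25

The intervention breaks the incoming arrows to Stress: Stress := -Load + 6 no longer applies, and Stress = -5.
Temp = Stress^2 + Load  [with Stress=-5, Load=6]  = 31
Without intervention: Stress = -Load + 6  [with Load=6]  = 0; Temp = Stress^2 + Load  [with Stress=0, Load=6]  = 6.
Change = 31 − 6 = 25.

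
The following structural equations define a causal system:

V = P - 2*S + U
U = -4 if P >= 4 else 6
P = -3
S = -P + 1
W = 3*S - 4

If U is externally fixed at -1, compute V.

-12

The intervention breaks the incoming arrows to U: U = -4 if P >= 4 else 6 no longer applies, and U = -1.
S = -P + 1  [with P=-3]  = 4
V = P - 2*S + U  [with P=-3, S=4, U=-1]  = -12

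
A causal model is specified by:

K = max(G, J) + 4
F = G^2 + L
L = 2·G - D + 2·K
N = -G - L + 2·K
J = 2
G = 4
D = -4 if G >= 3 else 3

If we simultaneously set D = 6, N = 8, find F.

34

Under do(D = 6, N = 8), each intervened variable's structural equation is replaced by its fixed value.
K = max(G, J) + 4  [with G=4, J=2]  = 8
L = 2·G - D + 2·K  [with G=4, D=6, K=8]  = 18
F = G^2 + L  [with G=4, L=18]  = 34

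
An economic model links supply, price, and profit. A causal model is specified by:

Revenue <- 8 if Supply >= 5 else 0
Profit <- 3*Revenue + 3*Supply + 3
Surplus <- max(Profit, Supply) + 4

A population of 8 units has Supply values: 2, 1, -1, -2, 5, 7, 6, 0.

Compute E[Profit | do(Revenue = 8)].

33.75

do(Revenue=8) breaks Revenue's dependence on Supply. With Revenue=8 fixed, Profit across the units is 33, 30, 24, 21, 42, 48, 45, 27, mean 33.75.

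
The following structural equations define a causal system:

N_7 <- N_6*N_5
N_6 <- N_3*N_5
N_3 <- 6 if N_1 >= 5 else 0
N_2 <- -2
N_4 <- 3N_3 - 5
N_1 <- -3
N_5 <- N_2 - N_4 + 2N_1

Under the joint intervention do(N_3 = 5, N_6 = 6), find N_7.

Under do(N_3 = 5, N_6 = 6), each intervened variable's structural equation is replaced by its fixed value.
N_4 = 3N_3 - 5  [with N_3=5]  = 10
N_5 = N_2 - N_4 + 2N_1  [with N_2=-2, N_4=10, N_1=-3]  = -18
N_7 = N_6*N_5  [with N_6=6, N_5=-18]  = -108

-108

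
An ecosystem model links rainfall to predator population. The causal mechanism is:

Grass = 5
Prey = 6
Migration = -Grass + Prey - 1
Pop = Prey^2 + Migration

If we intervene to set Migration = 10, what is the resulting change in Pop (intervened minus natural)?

10

The intervention breaks the incoming arrows to Migration: Migration = -Grass + Prey - 1 no longer applies, and Migration = 10.
Pop = Prey^2 + Migration  [with Prey=6, Migration=10]  = 46
Without intervention: Migration = -Grass + Prey - 1  [with Grass=5, Prey=6]  = 0; Pop = Prey^2 + Migration  [with Prey=6, Migration=0]  = 36.
Change = 46 − 36 = 10.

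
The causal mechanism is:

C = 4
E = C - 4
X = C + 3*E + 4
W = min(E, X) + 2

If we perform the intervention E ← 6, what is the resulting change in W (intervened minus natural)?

Under do(E=6), the mechanism E = C - 4 is discarded; E is fixed at 6.
X = C + 3*E + 4  [with C=4, E=6]  = 26
W = min(E, X) + 2  [with E=6, X=26]  = 8
Without intervention: E = C - 4  [with C=4]  = 0; X = C + 3*E + 4  [with C=4, E=0]  = 8; W = min(E, X) + 2  [with E=0, X=8]  = 2.
Change = 8 − 2 = 6.

6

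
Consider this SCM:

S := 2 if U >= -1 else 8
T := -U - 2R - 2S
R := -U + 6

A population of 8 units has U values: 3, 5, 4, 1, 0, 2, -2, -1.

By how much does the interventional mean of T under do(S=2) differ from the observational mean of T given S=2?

Every unit gets S=2 under the intervention. T values become -13, -11, -12, -15, -16, -14, -18, -17; E[T|do(S=2)] = -14.5.
Conditioning on S=2 selects the 7 unit(s) with U ∈ {3, 5, 4, 1, 0, 2, -1}. Their T values: -13, -11, -12, -15, -16, -14, -17. Mean = -14.
Difference = -14.5 − (-14) = -0.5.

-0.5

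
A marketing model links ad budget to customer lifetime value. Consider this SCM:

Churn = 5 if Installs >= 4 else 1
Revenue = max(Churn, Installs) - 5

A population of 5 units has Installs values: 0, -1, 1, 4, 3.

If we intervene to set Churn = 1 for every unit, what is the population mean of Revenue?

do(Churn=1) breaks Churn's dependence on Installs. With Churn=1 fixed, Revenue across the units is -4, -4, -4, -1, -2, mean -3.

-3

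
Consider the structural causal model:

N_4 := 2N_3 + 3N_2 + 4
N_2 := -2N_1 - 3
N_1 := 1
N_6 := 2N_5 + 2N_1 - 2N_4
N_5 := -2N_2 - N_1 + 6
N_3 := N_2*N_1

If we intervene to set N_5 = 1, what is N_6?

The intervention breaks the incoming arrows to N_5: N_5 := -2N_2 - N_1 + 6 no longer applies, and N_5 = 1.
N_2 = -2N_1 - 3  [with N_1=1]  = -5
N_3 = N_2*N_1  [with N_2=-5, N_1=1]  = -5
N_4 = 2N_3 + 3N_2 + 4  [with N_3=-5, N_2=-5]  = -21
N_6 = 2N_5 + 2N_1 - 2N_4  [with N_5=1, N_1=1, N_4=-21]  = 46

46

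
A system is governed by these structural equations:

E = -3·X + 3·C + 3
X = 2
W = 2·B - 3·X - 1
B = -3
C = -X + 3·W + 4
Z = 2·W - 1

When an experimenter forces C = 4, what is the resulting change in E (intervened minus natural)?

123

The intervention breaks the incoming arrows to C: C = -X + 3·W + 4 no longer applies, and C = 4.
E = -3·X + 3·C + 3  [with X=2, C=4]  = 9
Without intervention: W = 2·B - 3·X - 1  [with B=-3, X=2]  = -13; C = -X + 3·W + 4  [with X=2, W=-13]  = -37; E = -3·X + 3·C + 3  [with X=2, C=-37]  = -114.
Change = 9 − (-114) = 123.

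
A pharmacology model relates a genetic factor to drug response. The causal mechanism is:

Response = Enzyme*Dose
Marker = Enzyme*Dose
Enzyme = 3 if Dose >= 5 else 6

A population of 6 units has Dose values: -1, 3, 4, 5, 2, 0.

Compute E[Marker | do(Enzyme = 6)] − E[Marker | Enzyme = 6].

Under do(Enzyme=6), Enzyme's equation is replaced by Enzyme=6 for every unit. Per-unit Marker: -6, 18, 24, 30, 12, 0. Mean = 13.
Conditioning on Enzyme=6 selects the 5 unit(s) with Dose ∈ {-1, 3, 4, 2, 0}. Their Marker values: -6, 18, 24, 12, 0. Mean = 9.6.
Difference = 13 − 9.6 = 3.4.

3.4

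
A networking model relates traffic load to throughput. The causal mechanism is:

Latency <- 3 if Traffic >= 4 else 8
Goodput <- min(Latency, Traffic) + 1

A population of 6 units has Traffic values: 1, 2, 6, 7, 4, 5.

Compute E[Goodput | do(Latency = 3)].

Under do(Latency=3), Latency's equation is replaced by Latency=3 for every unit. Per-unit Goodput: 2, 3, 4, 4, 4, 4. Mean = 3.5.

3.5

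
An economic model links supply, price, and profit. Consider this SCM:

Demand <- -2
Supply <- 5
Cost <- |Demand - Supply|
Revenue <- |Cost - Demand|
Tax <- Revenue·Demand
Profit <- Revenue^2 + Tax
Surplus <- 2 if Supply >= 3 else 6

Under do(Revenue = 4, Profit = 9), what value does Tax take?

Setting Revenue = 4, Profit = 9 by intervention discards those variables' equations.
Tax = Revenue·Demand  [with Revenue=4, Demand=-2]  = -8

-8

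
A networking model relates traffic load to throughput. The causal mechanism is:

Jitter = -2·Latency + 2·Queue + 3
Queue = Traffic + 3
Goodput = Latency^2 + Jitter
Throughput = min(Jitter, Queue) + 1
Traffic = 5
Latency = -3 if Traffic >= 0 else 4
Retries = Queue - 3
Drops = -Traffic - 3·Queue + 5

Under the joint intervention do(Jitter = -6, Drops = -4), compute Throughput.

Under do(Jitter = -6, Drops = -4), each intervened variable's structural equation is replaced by its fixed value.
Queue = Traffic + 3  [with Traffic=5]  = 8
Throughput = min(Jitter, Queue) + 1  [with Jitter=-6, Queue=8]  = -5

-5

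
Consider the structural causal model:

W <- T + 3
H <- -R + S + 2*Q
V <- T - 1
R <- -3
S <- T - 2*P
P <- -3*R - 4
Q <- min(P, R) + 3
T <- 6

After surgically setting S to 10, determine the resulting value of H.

do(S=10) replaces the equation S <- T - 2*P with the constant S = 10.
P = -3*R - 4  [with R=-3]  = 5
Q = min(P, R) + 3  [with P=5, R=-3]  = 0
H = -R + S + 2*Q  [with R=-3, S=10, Q=0]  = 13

13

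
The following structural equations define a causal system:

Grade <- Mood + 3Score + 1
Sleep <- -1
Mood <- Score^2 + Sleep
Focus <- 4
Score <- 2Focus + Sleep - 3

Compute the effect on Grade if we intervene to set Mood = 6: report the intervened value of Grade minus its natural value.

Intervening sets Mood = 6 and removes its equation (Mood <- Score^2 + Sleep).
Score = 2Focus + Sleep - 3  [with Focus=4, Sleep=-1]  = 4
Grade = Mood + 3Score + 1  [with Mood=6, Score=4]  = 19
Without intervention: Score = 2Focus + Sleep - 3  [with Focus=4, Sleep=-1]  = 4; Mood = Score^2 + Sleep  [with Score=4, Sleep=-1]  = 15; Grade = Mood + 3Score + 1  [with Mood=15, Score=4]  = 28.
Change = 19 − 28 = -9.

-9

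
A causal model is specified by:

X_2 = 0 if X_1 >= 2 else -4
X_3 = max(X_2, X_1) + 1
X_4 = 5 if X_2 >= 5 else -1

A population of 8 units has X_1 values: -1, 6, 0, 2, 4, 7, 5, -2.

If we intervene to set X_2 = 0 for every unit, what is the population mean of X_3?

The intervention sets X_2=0 in all 8 units regardless of X_1. Recomputing X_3 per unit gives 1, 7, 1, 3, 5, 8, 6, 1; average 4.

4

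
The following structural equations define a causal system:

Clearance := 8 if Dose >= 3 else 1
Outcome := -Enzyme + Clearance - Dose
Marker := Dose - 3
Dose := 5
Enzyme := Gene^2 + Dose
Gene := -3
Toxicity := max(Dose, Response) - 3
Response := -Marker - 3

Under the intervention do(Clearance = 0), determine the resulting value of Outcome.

-19

do(Clearance=0) replaces the equation Clearance := 8 if Dose >= 3 else 1 with the constant Clearance = 0.
Enzyme = Gene^2 + Dose  [with Gene=-3, Dose=5]  = 14
Outcome = -Enzyme + Clearance - Dose  [with Enzyme=14, Clearance=0, Dose=5]  = -19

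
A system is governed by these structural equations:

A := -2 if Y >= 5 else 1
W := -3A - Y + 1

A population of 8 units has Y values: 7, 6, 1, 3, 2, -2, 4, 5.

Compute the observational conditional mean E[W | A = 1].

-3.6

E[W|A=1] averages over only the 5 units with A=1 (Y = 1, 3, 2, -2, 4): W = -3, -5, -4, 0, -6, mean -3.6.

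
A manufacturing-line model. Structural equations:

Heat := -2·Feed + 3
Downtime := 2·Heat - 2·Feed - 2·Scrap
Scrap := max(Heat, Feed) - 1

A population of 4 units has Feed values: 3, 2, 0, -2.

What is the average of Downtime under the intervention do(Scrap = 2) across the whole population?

Under do(Scrap=2), Scrap's equation is replaced by Scrap=2 for every unit. Per-unit Downtime: -16, -10, 2, 14. Mean = -2.5.

-2.5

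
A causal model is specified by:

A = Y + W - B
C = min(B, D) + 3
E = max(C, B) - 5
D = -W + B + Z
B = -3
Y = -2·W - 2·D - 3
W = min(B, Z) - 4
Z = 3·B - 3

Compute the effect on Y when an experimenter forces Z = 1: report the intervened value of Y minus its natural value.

-26

do(Z=1) replaces the equation Z = 3·B - 3 with the constant Z = 1.
W = min(B, Z) - 4  [with B=-3, Z=1]  = -7
D = -W + B + Z  [with W=-7, B=-3, Z=1]  = 5
Y = -2·W - 2·D - 3  [with W=-7, D=5]  = 1
Without intervention: Z = 3·B - 3  [with B=-3]  = -12; W = min(B, Z) - 4  [with B=-3, Z=-12]  = -16; D = -W + B + Z  [with W=-16, B=-3, Z=-12]  = 1; Y = -2·W - 2·D - 3  [with W=-16, D=1]  = 27.
Change = 1 − 27 = -26.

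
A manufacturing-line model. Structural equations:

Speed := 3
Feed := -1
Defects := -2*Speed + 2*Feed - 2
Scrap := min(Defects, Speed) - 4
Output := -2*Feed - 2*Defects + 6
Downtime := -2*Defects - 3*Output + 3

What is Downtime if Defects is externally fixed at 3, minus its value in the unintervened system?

The intervention breaks the incoming arrows to Defects: Defects := -2*Speed + 2*Feed - 2 no longer applies, and Defects = 3.
Output = -2*Feed - 2*Defects + 6  [with Feed=-1, Defects=3]  = 2
Downtime = -2*Defects - 3*Output + 3  [with Defects=3, Output=2]  = -9
Without intervention: Defects = -2*Speed + 2*Feed - 2  [with Speed=3, Feed=-1]  = -10; Output = -2*Feed - 2*Defects + 6  [with Feed=-1, Defects=-10]  = 28; Downtime = -2*Defects - 3*Output + 3  [with Defects=-10, Output=28]  = -61.
Change = -9 − (-61) = 52.

52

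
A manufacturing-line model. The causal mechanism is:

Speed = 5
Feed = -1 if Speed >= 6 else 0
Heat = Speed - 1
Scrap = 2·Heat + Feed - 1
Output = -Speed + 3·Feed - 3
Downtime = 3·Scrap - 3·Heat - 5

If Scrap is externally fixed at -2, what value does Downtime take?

Under do(Scrap=-2), the mechanism Scrap = 2·Heat + Feed - 1 is discarded; Scrap is fixed at -2.
Heat = Speed - 1  [with Speed=5]  = 4
Downtime = 3·Scrap - 3·Heat - 5  [with Scrap=-2, Heat=4]  = -23

-23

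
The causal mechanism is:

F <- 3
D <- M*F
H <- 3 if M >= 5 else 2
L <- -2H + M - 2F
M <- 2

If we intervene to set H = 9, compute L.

Intervening sets H = 9 and removes its equation (H <- 3 if M >= 5 else 2).
L = -2H + M - 2F  [with H=9, M=2, F=3]  = -22

-22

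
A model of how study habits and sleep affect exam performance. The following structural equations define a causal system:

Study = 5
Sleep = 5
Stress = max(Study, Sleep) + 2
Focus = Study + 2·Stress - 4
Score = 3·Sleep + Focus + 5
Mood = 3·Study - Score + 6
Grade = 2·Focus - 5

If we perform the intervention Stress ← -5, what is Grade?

-23

The intervention breaks the incoming arrows to Stress: Stress = max(Study, Sleep) + 2 no longer applies, and Stress = -5.
Focus = Study + 2·Stress - 4  [with Study=5, Stress=-5]  = -9
Grade = 2·Focus - 5  [with Focus=-9]  = -23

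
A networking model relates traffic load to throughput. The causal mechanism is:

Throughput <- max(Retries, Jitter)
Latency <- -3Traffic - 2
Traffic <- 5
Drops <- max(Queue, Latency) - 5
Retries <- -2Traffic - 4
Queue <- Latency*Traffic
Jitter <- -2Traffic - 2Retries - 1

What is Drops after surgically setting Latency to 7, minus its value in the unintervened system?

Under do(Latency=7), the mechanism Latency <- -3Traffic - 2 is discarded; Latency is fixed at 7.
Queue = Latency*Traffic  [with Latency=7, Traffic=5]  = 35
Drops = max(Queue, Latency) - 5  [with Queue=35, Latency=7]  = 30
Without intervention: Latency = -3Traffic - 2  [with Traffic=5]  = -17; Queue = Latency*Traffic  [with Latency=-17, Traffic=5]  = -85; Drops = max(Queue, Latency) - 5  [with Queue=-85, Latency=-17]  = -22.
Change = 30 − (-22) = 52.

52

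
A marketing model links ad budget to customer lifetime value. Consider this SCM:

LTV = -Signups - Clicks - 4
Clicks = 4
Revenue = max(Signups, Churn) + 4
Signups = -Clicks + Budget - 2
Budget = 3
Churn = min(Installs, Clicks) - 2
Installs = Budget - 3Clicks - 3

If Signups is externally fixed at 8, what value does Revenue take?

Under do(Signups=8), the mechanism Signups = -Clicks + Budget - 2 is discarded; Signups is fixed at 8.
Installs = Budget - 3Clicks - 3  [with Budget=3, Clicks=4]  = -12
Churn = min(Installs, Clicks) - 2  [with Installs=-12, Clicks=4]  = -14
Revenue = max(Signups, Churn) + 4  [with Signups=8, Churn=-14]  = 12

12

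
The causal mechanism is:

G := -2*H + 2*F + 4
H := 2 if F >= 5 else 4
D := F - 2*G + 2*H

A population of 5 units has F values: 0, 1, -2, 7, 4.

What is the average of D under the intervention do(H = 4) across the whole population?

10

Under do(H=4), H's equation is replaced by H=4 for every unit. Per-unit D: 16, 13, 22, -5, 4. Mean = 10.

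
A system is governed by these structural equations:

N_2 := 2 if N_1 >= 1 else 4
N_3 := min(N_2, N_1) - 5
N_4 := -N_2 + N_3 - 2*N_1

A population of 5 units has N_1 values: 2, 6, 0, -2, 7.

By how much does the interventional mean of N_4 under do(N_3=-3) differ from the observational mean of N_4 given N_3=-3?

do(N_3=-3) breaks N_3's dependence on N_1. With N_3=-3 fixed, N_4 across the units is -9, -17, -7, -3, -19, mean -11.
Conditioning on N_3=-3 selects the 3 unit(s) with N_1 ∈ {2, 6, 7}. Their N_4 values: -9, -17, -19. Mean = -15.
Difference = -11 − (-15) = 4.

4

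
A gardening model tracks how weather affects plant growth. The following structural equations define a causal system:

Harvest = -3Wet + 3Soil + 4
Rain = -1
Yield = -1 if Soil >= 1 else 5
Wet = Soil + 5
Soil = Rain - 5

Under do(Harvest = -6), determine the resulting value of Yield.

5

The intervention breaks the incoming arrows to Harvest: Harvest = -3Wet + 3Soil + 4 no longer applies, and Harvest = -6.
Since Yield is not a descendant of the intervened variable, it is unaffected.
Soil = Rain - 5  [with Rain=-1]  = -6
Yield = -1 if Soil >= 1 else 5  [with Soil=-6]  = 5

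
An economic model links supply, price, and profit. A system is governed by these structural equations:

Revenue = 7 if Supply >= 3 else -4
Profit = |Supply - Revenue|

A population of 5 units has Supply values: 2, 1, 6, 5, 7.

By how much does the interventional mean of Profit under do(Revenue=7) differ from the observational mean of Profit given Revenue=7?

1.8

Under do(Revenue=7), Revenue's equation is replaced by Revenue=7 for every unit. Per-unit Profit: 5, 6, 1, 2, 0. Mean = 2.8.
E[Profit|Revenue=7] averages over only the 3 units with Revenue=7 (Supply = 6, 5, 7): Profit = 1, 2, 0, mean 1.
Difference = 2.8 − 1 = 1.8.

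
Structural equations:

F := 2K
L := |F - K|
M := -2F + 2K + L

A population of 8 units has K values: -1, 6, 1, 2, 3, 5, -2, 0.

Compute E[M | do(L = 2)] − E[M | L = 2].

Every unit gets L=2 under the intervention. M values become 4, -10, 0, -2, -4, -8, 6, 2; E[M|do(L=2)] = -1.5.
Observing L=2 restricts to units where L's equation naturally yields 2: K ∈ {2, -2}. In that subpopulation M = -2, 6, mean 2.
Difference = -1.5 − 2 = -3.5.

-3.5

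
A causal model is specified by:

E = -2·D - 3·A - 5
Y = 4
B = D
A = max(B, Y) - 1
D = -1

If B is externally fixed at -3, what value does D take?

-1

Under do(B=-3), the mechanism B = D is discarded; B is fixed at -3.
D is not downstream of the intervention, so its value is determined by the original equations.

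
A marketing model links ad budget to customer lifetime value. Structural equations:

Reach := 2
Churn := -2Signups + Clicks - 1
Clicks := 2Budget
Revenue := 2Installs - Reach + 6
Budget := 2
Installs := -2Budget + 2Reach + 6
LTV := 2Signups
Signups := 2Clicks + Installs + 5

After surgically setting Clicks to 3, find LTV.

The intervention breaks the incoming arrows to Clicks: Clicks := 2Budget no longer applies, and Clicks = 3.
Installs = -2Budget + 2Reach + 6  [with Budget=2, Reach=2]  = 6
Signups = 2Clicks + Installs + 5  [with Clicks=3, Installs=6]  = 17
LTV = 2Signups  [with Signups=17]  = 34

34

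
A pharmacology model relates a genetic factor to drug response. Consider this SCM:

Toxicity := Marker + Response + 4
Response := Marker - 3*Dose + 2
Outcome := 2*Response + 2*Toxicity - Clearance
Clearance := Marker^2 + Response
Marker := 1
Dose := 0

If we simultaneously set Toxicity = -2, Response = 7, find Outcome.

2

The joint intervention fixes Toxicity = -2, Response = 7, removing each variable's own equation.
Clearance = Marker^2 + Response  [with Marker=1, Response=7]  = 8
Outcome = 2*Response + 2*Toxicity - Clearance  [with Response=7, Toxicity=-2, Clearance=8]  = 2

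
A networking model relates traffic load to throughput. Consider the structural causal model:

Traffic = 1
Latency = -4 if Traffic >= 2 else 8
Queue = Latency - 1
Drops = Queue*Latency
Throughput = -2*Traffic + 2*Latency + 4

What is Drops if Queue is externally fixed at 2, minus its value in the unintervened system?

-40

The intervention breaks the incoming arrows to Queue: Queue = Latency - 1 no longer applies, and Queue = 2.
Latency = -4 if Traffic >= 2 else 8  [with Traffic=1]  = 8
Drops = Queue*Latency  [with Queue=2, Latency=8]  = 16
Without intervention: Latency = -4 if Traffic >= 2 else 8  [with Traffic=1]  = 8; Queue = Latency - 1  [with Latency=8]  = 7; Drops = Queue*Latency  [with Queue=7, Latency=8]  = 56.
Change = 16 − 56 = -40.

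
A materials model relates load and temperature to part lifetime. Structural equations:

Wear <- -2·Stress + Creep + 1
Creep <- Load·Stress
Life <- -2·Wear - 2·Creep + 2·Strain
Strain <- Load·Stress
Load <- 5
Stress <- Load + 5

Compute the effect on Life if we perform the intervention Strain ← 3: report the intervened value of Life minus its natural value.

-94

The intervention breaks the incoming arrows to Strain: Strain <- Load·Stress no longer applies, and Strain = 3.
Stress = Load + 5  [with Load=5]  = 10
Creep = Load·Stress  [with Load=5, Stress=10]  = 50
Wear = -2·Stress + Creep + 1  [with Stress=10, Creep=50]  = 31
Life = -2·Wear - 2·Creep + 2·Strain  [with Wear=31, Creep=50, Strain=3]  = -156
Without intervention: Stress = Load + 5  [with Load=5]  = 10; Strain = Load·Stress  [with Load=5, Stress=10]  = 50; Creep = Load·Stress  [with Load=5, Stress=10]  = 50; Wear = -2·Stress + Creep + 1  [with Stress=10, Creep=50]  = 31; Life = -2·Wear - 2·Creep + 2·Strain  [with Wear=31, Creep=50, Strain=50]  = -62.
Change = -156 − (-62) = -94.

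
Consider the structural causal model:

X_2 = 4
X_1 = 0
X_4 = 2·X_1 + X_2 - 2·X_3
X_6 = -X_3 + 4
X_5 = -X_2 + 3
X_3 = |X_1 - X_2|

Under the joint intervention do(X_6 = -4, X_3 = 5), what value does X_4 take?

-6

Under do(X_6 = -4, X_3 = 5), each intervened variable's structural equation is replaced by its fixed value.
X_4 = 2·X_1 + X_2 - 2·X_3  [with X_1=0, X_2=4, X_3=5]  = -6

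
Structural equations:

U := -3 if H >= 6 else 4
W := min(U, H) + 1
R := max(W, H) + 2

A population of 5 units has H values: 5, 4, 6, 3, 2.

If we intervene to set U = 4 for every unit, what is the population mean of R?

6.6

do(U=4) breaks U's dependence on H. With U=4 fixed, R across the units is 7, 7, 8, 6, 5, mean 6.6.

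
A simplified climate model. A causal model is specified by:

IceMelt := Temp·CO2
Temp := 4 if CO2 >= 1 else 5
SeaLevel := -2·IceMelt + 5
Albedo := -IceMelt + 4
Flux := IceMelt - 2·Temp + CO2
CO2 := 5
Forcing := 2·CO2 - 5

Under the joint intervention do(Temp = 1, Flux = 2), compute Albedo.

-1

Setting Temp = 1, Flux = 2 by intervention discards those variables' equations.
IceMelt = Temp·CO2  [with Temp=1, CO2=5]  = 5
Albedo = -IceMelt + 4  [with IceMelt=5]  = -1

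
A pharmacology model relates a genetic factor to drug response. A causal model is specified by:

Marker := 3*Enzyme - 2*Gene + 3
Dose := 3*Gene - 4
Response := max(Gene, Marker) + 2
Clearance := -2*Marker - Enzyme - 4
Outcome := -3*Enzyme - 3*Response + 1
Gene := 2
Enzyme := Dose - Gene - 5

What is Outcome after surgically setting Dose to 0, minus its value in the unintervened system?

Under do(Dose=0), the mechanism Dose := 3*Gene - 4 is discarded; Dose is fixed at 0.
Enzyme = Dose - Gene - 5  [with Dose=0, Gene=2]  = -7
Marker = 3*Enzyme - 2*Gene + 3  [with Enzyme=-7, Gene=2]  = -22
Response = max(Gene, Marker) + 2  [with Gene=2, Marker=-22]  = 4
Outcome = -3*Enzyme - 3*Response + 1  [with Enzyme=-7, Response=4]  = 10
Without intervention: Dose = 3*Gene - 4  [with Gene=2]  = 2; Enzyme = Dose - Gene - 5  [with Dose=2, Gene=2]  = -5; Marker = 3*Enzyme - 2*Gene + 3  [with Enzyme=-5, Gene=2]  = -16; Response = max(Gene, Marker) + 2  [with Gene=2, Marker=-16]  = 4; Outcome = -3*Enzyme - 3*Response + 1  [with Enzyme=-5, Response=4]  = 4.
Change = 10 − 4 = 6.

6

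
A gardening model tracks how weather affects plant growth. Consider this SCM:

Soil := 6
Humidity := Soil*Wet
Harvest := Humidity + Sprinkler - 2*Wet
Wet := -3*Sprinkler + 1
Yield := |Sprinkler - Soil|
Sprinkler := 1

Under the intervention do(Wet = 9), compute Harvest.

The intervention breaks the incoming arrows to Wet: Wet := -3*Sprinkler + 1 no longer applies, and Wet = 9.
Humidity = Soil*Wet  [with Soil=6, Wet=9]  = 54
Harvest = Humidity + Sprinkler - 2*Wet  [with Humidity=54, Sprinkler=1, Wet=9]  = 37

37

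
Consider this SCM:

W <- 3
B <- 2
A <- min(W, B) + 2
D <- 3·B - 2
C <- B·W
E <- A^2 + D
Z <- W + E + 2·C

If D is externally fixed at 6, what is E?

22

Under do(D=6), the mechanism D <- 3·B - 2 is discarded; D is fixed at 6.
A = min(W, B) + 2  [with W=3, B=2]  = 4
E = A^2 + D  [with A=4, D=6]  = 22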